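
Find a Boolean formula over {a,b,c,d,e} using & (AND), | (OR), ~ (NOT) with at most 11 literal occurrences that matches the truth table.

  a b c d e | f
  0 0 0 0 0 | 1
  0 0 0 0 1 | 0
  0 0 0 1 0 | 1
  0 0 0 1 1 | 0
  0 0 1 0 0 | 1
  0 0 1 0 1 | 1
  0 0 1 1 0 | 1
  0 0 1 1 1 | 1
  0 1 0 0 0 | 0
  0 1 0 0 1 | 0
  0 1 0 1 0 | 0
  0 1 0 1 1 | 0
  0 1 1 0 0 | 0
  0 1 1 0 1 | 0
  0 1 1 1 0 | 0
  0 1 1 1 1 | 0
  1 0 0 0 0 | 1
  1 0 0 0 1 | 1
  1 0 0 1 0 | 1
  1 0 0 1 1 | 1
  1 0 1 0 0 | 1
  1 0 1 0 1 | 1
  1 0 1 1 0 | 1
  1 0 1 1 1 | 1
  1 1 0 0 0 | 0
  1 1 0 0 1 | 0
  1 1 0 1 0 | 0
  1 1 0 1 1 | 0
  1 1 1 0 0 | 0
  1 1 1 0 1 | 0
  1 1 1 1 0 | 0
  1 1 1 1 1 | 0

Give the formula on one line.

(~b & ((b | c) | ((a | (~b | e)) & ((b | ~e) | a))))

  ~b = 11111111000000001111111100000000
  (b | c) = 00001111111111110000111111111111
  (~b | e) = 11111111010101011111111101010101
  (a | (~b | e)) = 11111111010101011111111111111111
  ~e = 10101010101010101010101010101010
  (b | ~e) = 10101010111111111010101011111111
  ((b | ~e) | a) = 10101010111111111111111111111111
  ((a | (~b | e)) & ((b | ~e) | a)) = 10101010010101011111111111111111
  ((b | c) | ((a | (~b | e)) & ((b | ~e) | a))) = 10101111111111111111111111111111
  (~b & ((b | c) | ((a | (~b | e)) & ((b | ~e) | a)))) = 10101111000000001111111100000000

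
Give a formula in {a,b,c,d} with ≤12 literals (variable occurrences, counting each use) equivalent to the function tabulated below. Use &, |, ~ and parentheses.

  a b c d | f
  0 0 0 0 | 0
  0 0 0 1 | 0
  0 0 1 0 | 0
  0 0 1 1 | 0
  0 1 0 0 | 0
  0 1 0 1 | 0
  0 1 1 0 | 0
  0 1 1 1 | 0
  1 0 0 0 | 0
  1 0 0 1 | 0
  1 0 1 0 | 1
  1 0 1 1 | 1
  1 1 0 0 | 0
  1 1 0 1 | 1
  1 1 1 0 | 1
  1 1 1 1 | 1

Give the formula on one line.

  ~a = 1111111100000000
  (~a | c) = 1111111100110011
  ((~a | c) & a) = 0000000000110011
  (c | d) = 0111011101110111
  ((c | d) & b) = 0000011100000111
  ~c = 1100110011001100
  (d & ~c) = 0100010001000100
  (a & (d & ~c)) = 0000000001000100
  (((c | d) & b) & (a & (d & ~c))) = 0000000000000100
  (((~a | c) & a) | (((c | d) & b) & (a & (d & ~c)))) = 0000000000110111

(((~a | c) & a) | (((c | d) & b) & (a & (d & ~c))))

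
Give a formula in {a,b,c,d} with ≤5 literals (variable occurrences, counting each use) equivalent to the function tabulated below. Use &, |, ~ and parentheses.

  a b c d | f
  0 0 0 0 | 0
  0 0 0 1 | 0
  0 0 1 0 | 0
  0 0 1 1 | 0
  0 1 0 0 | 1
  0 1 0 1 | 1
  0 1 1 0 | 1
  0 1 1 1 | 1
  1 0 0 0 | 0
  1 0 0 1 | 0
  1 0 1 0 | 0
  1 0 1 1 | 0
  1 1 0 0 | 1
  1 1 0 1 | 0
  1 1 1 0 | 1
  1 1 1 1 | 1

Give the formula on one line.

  ~d = 1010101010101010
  ~a = 1111111100000000
  (c | ~a) = 1111111100110011
  (~d | (c | ~a)) = 1111111110111011
  (b & (~d | (c | ~a))) = 0000111100001011

(b & (~d | (c | ~a)))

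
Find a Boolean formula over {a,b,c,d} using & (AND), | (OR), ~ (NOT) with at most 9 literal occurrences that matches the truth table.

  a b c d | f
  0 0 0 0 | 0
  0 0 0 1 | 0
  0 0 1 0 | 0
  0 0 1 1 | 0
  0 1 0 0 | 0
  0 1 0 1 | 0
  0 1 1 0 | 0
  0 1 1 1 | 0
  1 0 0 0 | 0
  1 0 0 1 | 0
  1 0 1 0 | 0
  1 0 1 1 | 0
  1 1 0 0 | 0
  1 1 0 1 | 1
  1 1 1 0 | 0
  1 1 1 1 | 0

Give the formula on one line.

(((~c & ((~d & c) | a)) & (a & d)) & b)

  ~c = 1100110011001100
  ~d = 1010101010101010
  (~d & c) = 0010001000100010
  ((~d & c) | a) = 0010001011111111
  (~c & ((~d & c) | a)) = 0000000011001100
  (a & d) = 0000000001010101
  ((~c & ((~d & c) | a)) & (a & d)) = 0000000001000100
  (((~c & ((~d & c) | a)) & (a & d)) & b) = 0000000000000100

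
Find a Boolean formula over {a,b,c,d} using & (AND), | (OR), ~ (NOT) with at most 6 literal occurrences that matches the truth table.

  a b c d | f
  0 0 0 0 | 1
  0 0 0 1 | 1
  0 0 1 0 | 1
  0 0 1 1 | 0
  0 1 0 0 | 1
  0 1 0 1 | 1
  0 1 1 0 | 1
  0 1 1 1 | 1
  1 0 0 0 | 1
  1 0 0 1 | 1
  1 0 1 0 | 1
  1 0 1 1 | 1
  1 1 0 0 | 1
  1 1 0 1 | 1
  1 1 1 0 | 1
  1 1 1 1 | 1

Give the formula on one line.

((d & b) | ((~d | ~c) | a))

  (d & b) = 0000010100000101
  ~d = 1010101010101010
  ~c = 1100110011001100
  (~d | ~c) = 1110111011101110
  ((~d | ~c) | a) = 1110111011111111
  ((d & b) | ((~d | ~c) | a)) = 1110111111111111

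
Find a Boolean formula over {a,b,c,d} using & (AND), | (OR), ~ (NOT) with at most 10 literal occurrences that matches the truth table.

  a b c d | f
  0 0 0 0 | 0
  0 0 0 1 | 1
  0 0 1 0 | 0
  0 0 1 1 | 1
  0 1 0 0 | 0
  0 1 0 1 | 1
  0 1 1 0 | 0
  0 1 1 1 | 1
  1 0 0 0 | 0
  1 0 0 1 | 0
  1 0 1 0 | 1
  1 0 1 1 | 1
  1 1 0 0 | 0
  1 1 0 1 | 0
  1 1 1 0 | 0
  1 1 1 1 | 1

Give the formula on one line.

((c | ~a) & ((d | a) & ((d | ((~d & b) & ~c)) | ~b)))

  ~a = 1111111100000000
  (c | ~a) = 1111111100110011
  (d | a) = 0101010111111111
  ~d = 1010101010101010
  (~d & b) = 0000101000001010
  ~c = 1100110011001100
  ((~d & b) & ~c) = 0000100000001000
  (d | ((~d & b) & ~c)) = 0101110101011101
  ~b = 1111000011110000
  ((d | ((~d & b) & ~c)) | ~b) = 1111110111111101
  ((d | a) & ((d | ((~d & b) & ~c)) | ~b)) = 0101010111111101
  ((c | ~a) & ((d | a) & ((d | ((~d & b) & ~c)) | ~b))) = 0101010100110001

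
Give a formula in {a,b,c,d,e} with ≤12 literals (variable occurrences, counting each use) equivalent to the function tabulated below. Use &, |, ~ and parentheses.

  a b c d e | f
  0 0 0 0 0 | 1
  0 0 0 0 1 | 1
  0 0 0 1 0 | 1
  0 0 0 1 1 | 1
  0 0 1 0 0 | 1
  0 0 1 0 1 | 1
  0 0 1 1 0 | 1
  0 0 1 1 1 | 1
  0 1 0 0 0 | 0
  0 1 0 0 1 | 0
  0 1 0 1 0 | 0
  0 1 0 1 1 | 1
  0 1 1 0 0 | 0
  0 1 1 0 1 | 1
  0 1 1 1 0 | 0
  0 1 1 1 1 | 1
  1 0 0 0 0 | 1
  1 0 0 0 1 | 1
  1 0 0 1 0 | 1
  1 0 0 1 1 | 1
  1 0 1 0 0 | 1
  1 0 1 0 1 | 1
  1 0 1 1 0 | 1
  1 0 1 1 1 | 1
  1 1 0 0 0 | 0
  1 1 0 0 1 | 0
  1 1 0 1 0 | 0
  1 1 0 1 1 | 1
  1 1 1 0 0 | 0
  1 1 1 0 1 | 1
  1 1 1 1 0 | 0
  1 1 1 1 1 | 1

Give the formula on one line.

  ~a = 11111111111111110000000000000000
  ~d = 11001100110011001100110011001100
  (~a | ~d) = 11111111111111111100110011001100
  ((~a | ~d) & c) = 00001111000011110000110000001100
  (~d & e) = 01000100010001000100010001000100
  ((~d & e) & b) = 00000000010001000000000001000100
  (((~a | ~d) & c) & ((~d & e) & b)) = 00000000000001000000000000000100
  ~b = 11111111000000001111111100000000
  (d & e) = 00010001000100010001000100010001
  (~b | (d & e)) = 11111111000100011111111100010001
  ((((~a | ~d) & c) & ((~d & e) & b)) | (~b | (d & e))) = 11111111000101011111111100010101

((((~a | ~d) & c) & ((~d & e) & b)) | (~b | (d & e)))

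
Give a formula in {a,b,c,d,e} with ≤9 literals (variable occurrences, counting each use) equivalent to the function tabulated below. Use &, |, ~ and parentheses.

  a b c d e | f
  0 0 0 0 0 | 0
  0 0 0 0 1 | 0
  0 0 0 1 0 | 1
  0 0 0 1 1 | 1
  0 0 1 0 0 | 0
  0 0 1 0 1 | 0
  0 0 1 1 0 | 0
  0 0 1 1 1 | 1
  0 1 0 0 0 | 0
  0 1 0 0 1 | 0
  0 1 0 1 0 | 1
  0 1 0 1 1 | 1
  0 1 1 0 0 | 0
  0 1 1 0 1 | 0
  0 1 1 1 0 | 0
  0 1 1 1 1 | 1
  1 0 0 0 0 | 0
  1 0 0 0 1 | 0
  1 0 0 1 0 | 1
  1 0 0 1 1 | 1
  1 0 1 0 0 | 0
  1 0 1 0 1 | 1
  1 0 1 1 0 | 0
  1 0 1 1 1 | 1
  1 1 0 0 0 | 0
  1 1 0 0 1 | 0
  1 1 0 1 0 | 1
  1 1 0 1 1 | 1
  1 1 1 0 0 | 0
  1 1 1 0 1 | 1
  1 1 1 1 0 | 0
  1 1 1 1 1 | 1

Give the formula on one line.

((~c & d) | (((e & a) & c) | (d & e)))

  ~c = 11110000111100001111000011110000
  (~c & d) = 00110000001100000011000000110000
  (e & a) = 00000000000000000101010101010101
  ((e & a) & c) = 00000000000000000000010100000101
  (d & e) = 00010001000100010001000100010001
  (((e & a) & c) | (d & e)) = 00010001000100010001010100010101
  ((~c & d) | (((e & a) & c) | (d & e))) = 00110001001100010011010100110101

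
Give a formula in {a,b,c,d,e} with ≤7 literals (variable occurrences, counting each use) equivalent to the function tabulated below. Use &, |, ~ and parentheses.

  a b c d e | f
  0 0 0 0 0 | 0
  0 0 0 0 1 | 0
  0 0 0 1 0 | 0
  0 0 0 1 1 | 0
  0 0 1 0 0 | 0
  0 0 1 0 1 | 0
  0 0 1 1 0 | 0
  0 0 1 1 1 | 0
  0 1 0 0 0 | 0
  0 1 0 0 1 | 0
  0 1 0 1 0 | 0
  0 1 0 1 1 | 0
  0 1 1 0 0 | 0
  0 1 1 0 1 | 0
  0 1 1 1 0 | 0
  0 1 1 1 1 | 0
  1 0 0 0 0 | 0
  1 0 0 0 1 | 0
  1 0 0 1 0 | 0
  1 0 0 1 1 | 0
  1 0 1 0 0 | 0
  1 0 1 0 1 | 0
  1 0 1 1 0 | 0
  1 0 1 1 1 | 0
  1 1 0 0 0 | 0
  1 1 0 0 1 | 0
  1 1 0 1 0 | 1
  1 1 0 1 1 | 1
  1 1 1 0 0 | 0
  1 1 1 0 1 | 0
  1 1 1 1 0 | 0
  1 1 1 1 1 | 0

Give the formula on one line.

((~c & b) & (a & (~a | d)))

  ~c = 11110000111100001111000011110000
  (~c & b) = 00000000111100000000000011110000
  ~a = 11111111111111110000000000000000
  (~a | d) = 11111111111111110011001100110011
  (a & (~a | d)) = 00000000000000000011001100110011
  ((~c & b) & (a & (~a | d))) = 00000000000000000000000000110000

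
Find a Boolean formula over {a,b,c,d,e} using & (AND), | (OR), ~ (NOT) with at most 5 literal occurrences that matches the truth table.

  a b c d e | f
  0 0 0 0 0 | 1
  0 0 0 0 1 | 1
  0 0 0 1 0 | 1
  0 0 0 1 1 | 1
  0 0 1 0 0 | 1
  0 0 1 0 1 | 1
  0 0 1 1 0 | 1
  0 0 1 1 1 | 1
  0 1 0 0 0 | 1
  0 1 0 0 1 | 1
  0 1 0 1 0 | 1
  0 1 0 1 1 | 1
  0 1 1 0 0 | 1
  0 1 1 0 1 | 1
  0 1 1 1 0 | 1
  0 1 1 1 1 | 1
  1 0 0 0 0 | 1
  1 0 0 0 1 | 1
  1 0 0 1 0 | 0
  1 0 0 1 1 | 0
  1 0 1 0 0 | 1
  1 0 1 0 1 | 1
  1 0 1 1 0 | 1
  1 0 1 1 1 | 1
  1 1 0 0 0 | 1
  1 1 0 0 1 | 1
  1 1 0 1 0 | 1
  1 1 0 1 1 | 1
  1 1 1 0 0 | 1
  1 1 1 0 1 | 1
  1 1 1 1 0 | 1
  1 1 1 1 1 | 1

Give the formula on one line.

  ~a = 11111111111111110000000000000000
  (c | ~a) = 11111111111111110000111100001111
  ~d = 11001100110011001100110011001100
  (b | ~d) = 11001100111111111100110011111111
  ((c | ~a) | (b | ~d)) = 11111111111111111100111111111111

((c | ~a) | (b | ~d))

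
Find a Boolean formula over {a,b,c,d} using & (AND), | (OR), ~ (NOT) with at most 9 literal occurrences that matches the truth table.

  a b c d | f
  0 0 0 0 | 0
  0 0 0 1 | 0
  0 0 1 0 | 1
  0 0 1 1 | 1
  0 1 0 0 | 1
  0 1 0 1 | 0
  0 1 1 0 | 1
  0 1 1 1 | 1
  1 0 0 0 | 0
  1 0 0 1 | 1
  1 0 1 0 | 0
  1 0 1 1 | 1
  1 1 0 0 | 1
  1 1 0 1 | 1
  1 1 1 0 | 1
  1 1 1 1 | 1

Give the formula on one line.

  ~c = 1100110011001100
  ~d = 1010101010101010
  (~c & ~d) = 1000100010001000
  (a | (~c & ~d)) = 1000100011111111
  (b | d) = 0101111101011111
  ((a | (~c & ~d)) & (b | d)) = 0000100001011111
  ~a = 1111111100000000
  (c & ~a) = 0011001100000000
  (((a | (~c & ~d)) & (b | d)) | (c & ~a)) = 0011101101011111

(((a | (~c & ~d)) & (b | d)) | (c & ~a))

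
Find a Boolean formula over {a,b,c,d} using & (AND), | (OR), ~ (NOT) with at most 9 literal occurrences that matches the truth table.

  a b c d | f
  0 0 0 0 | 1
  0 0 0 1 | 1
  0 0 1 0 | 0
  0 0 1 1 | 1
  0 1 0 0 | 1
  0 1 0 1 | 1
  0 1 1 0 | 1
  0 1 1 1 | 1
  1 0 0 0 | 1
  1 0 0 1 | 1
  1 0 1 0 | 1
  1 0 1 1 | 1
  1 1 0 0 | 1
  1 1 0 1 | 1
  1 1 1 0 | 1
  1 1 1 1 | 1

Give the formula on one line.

(((a & c) | (b & ~a)) | ((~c | a) | (d & ~b)))

  (a & c) = 0000000000110011
  ~a = 1111111100000000
  (b & ~a) = 0000111100000000
  ((a & c) | (b & ~a)) = 0000111100110011
  ~c = 1100110011001100
  (~c | a) = 1100110011111111
  ~b = 1111000011110000
  (d & ~b) = 0101000001010000
  ((~c | a) | (d & ~b)) = 1101110011111111
  (((a & c) | (b & ~a)) | ((~c | a) | (d & ~b))) = 1101111111111111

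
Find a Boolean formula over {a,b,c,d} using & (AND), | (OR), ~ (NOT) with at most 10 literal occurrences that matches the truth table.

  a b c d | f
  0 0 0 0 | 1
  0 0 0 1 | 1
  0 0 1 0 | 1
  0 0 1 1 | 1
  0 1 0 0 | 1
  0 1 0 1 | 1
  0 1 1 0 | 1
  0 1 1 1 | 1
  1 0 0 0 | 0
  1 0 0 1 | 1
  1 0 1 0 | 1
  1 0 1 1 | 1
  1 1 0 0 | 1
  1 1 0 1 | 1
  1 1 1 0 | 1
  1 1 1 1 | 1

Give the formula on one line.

  (c | b) = 0011111100111111
  ((c | b) | d) = 0111111101111111
  ~d = 1010101010101010
  (c | ~d) = 1011101110111011
  ~a = 1111111100000000
  (d | ~a) = 1111111101010101
  ((c | ~d) & (d | ~a)) = 1011101100010001
  (((c | b) | d) | ((c | ~d) & (d | ~a))) = 1111111101111111

(((c | b) | d) | ((c | ~d) & (d | ~a)))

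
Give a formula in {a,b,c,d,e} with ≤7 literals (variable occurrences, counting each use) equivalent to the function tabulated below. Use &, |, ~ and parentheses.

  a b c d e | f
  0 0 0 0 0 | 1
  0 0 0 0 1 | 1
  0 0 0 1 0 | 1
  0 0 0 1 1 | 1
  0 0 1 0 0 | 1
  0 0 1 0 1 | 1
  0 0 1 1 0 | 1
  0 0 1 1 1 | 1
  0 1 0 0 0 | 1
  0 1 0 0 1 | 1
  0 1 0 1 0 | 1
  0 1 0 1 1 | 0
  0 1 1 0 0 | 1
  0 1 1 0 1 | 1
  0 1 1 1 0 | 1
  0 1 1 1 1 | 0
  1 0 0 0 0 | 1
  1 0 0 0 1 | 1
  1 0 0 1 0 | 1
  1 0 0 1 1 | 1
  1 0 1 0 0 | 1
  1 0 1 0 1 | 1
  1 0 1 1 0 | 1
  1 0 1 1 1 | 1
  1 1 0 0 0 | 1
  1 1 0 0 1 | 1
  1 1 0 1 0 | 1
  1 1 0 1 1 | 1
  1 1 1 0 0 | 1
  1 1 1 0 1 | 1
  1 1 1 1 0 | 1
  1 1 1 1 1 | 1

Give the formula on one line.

(~b | (~d | (~e | a)))

  ~b = 11111111000000001111111100000000
  ~d = 11001100110011001100110011001100
  ~e = 10101010101010101010101010101010
  (~e | a) = 10101010101010101111111111111111
  (~d | (~e | a)) = 11101110111011101111111111111111
  (~b | (~d | (~e | a))) = 11111111111011101111111111111111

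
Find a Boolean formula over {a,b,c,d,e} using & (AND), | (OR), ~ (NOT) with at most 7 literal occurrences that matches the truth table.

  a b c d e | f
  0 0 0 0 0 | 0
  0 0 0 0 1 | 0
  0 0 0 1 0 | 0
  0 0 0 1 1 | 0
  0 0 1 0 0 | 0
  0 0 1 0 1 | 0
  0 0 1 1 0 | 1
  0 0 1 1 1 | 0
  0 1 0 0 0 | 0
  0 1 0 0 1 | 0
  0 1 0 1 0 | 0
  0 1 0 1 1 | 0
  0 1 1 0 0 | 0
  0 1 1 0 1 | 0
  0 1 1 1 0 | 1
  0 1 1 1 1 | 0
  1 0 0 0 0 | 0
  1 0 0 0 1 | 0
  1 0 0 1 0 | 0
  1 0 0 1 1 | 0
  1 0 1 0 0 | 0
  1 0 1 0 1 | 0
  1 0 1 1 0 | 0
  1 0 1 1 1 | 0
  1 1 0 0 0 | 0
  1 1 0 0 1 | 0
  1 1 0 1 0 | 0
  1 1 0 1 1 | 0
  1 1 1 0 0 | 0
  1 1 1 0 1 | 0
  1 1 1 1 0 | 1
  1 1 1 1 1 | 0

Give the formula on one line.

  (d & b) = 00000000001100110000000000110011
  ~a = 11111111111111110000000000000000
  (d & ~a) = 00110011001100110000000000000000
  ((d & b) | (d & ~a)) = 00110011001100110000000000110011
  ~e = 10101010101010101010101010101010
  (~e & c) = 00001010000010100000101000001010
  (((d & b) | (d & ~a)) & (~e & c)) = 00000010000000100000000000000010

(((d & b) | (d & ~a)) & (~e & c))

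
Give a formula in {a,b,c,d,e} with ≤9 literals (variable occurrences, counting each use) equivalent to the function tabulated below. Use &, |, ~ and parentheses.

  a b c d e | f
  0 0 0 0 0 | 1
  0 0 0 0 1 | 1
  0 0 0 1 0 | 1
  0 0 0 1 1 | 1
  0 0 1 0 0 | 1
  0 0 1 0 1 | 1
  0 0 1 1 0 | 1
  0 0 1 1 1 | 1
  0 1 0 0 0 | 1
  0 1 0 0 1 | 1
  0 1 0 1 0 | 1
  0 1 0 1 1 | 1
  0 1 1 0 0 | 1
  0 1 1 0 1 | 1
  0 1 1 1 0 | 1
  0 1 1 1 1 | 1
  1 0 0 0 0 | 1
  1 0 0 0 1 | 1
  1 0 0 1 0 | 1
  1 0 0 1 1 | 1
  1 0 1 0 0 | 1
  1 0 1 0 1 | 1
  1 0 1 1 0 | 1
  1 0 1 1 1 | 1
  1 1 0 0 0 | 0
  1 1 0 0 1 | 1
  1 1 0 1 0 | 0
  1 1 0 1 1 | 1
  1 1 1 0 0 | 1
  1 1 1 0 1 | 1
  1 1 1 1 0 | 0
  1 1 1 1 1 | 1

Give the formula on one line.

((~b | (e & a)) | (((e | ~a) & b) | (~d & c)))

  ~b = 11111111000000001111111100000000
  (e & a) = 00000000000000000101010101010101
  (~b | (e & a)) = 11111111000000001111111101010101
  ~a = 11111111111111110000000000000000
  (e | ~a) = 11111111111111110101010101010101
  ((e | ~a) & b) = 00000000111111110000000001010101
  ~d = 11001100110011001100110011001100
  (~d & c) = 00001100000011000000110000001100
  (((e | ~a) & b) | (~d & c)) = 00001100111111110000110001011101
  ((~b | (e & a)) | (((e | ~a) & b) | (~d & c))) = 11111111111111111111111101011101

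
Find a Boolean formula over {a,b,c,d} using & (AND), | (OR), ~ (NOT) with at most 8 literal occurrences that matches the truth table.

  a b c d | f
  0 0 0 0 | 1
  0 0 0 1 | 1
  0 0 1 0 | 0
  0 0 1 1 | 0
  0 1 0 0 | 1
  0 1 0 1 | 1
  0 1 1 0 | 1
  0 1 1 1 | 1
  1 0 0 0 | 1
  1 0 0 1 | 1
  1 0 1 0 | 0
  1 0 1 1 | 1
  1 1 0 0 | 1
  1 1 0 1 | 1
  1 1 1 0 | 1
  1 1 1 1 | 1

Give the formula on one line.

  (b | d) = 0101111101011111
  ((b | d) & a) = 0000000001011111
  ~c = 1100110011001100
  (~c | b) = 1100111111001111
  (((b | d) & a) | (~c | b)) = 1100111111011111

(((b | d) & a) | (~c | b))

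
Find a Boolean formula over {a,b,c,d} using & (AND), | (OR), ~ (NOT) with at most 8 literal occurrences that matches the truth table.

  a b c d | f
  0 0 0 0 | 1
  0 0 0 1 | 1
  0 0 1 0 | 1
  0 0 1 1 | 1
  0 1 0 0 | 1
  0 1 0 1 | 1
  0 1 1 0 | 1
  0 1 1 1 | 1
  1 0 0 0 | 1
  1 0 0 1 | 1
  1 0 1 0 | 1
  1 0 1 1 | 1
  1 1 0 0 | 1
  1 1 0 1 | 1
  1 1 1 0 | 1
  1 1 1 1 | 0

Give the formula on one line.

  ~d = 1010101010101010
  (c & ~d) = 0010001000100010
  ~b = 1111000011110000
  ((c & ~d) | ~b) = 1111001011110010
  ~a = 1111111100000000
  (((c & ~d) | ~b) | ~a) = 1111111111110010
  ~c = 1100110011001100
  (b & ~c) = 0000110000001100
  (~b & ~d) = 1010000010100000
  ((b & ~c) | (~b & ~d)) = 1010110010101100
  ((((c & ~d) | ~b) | ~a) | ((b & ~c) | (~b & ~d))) = 1111111111111110

((((c & ~d) | ~b) | ~a) | ((b & ~c) | (~b & ~d)))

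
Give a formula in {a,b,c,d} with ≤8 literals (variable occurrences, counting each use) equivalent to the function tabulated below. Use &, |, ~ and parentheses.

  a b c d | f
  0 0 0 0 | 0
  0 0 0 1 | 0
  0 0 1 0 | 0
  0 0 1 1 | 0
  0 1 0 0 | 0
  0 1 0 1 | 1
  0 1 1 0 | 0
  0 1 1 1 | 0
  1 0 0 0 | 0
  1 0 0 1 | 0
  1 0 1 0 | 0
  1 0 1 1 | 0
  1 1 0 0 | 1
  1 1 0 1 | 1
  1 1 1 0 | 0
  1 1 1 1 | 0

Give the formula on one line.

(((d | (a | (c & b))) & ~c) & b)

  (c & b) = 0000001100000011
  (a | (c & b)) = 0000001111111111
  (d | (a | (c & b))) = 0101011111111111
  ~c = 1100110011001100
  ((d | (a | (c & b))) & ~c) = 0100010011001100
  (((d | (a | (c & b))) & ~c) & b) = 0000010000001100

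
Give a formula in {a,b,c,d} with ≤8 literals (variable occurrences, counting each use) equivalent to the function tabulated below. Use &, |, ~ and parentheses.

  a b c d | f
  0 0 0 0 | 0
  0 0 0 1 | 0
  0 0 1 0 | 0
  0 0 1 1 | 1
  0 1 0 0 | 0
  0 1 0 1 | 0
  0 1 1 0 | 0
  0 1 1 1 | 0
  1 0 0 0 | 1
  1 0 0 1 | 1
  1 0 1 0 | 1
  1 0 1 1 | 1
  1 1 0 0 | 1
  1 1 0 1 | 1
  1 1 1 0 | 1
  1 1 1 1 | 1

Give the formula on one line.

((a | d) & ((c & ~b) | a))

  (a | d) = 0101010111111111
  ~b = 1111000011110000
  (c & ~b) = 0011000000110000
  ((c & ~b) | a) = 0011000011111111
  ((a | d) & ((c & ~b) | a)) = 0001000011111111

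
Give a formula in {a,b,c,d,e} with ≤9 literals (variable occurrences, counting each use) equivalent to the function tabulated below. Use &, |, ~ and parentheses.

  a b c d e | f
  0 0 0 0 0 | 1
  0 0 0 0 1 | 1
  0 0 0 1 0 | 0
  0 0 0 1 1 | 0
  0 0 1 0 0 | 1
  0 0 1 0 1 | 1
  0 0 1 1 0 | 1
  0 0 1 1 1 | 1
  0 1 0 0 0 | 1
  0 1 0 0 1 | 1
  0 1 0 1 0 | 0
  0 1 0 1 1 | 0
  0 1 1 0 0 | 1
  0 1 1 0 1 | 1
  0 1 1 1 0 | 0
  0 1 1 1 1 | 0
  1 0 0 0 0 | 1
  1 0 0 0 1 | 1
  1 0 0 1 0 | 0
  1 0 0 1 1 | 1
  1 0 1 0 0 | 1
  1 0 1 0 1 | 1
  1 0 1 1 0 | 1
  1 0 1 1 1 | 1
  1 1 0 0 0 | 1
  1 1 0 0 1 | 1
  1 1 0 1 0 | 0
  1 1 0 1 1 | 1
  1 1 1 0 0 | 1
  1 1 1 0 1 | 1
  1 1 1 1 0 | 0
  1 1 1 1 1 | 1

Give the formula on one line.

  ~d = 11001100110011001100110011001100
  (~d & e) = 01000100010001000100010001000100
  ~b = 11111111000000001111111100000000
  (c & ~b) = 00001111000000000000111100000000
  ((~d & e) | (c & ~b)) = 01001111010001000100111101000100
  (((~d & e) | (c & ~b)) | ~d) = 11001111110011001100111111001100
  (e & a) = 00000000000000000101010101010101
  ((((~d & e) | (c & ~b)) | ~d) | (e & a)) = 11001111110011001101111111011101

((((~d & e) | (c & ~b)) | ~d) | (e & a))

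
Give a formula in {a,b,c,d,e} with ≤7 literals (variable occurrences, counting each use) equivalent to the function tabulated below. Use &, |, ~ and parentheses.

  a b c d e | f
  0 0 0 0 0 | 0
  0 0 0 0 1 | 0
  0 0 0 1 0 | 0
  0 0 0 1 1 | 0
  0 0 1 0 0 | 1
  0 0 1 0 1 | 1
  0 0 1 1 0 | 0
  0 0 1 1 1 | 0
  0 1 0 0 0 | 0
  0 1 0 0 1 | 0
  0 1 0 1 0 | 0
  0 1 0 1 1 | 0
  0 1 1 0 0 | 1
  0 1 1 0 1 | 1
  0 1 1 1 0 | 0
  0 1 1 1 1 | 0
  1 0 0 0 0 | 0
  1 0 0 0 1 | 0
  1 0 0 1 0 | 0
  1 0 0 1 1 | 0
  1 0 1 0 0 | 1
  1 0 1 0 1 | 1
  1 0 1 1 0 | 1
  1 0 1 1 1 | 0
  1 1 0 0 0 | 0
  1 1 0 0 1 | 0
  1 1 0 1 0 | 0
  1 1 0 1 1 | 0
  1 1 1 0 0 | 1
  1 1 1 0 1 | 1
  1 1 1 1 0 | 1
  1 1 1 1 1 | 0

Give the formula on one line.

(c & (~d | (~e & (d & a))))

  ~d = 11001100110011001100110011001100
  ~e = 10101010101010101010101010101010
  (d & a) = 00000000000000000011001100110011
  (~e & (d & a)) = 00000000000000000010001000100010
  (~d | (~e & (d & a))) = 11001100110011001110111011101110
  (c & (~d | (~e & (d & a)))) = 00001100000011000000111000001110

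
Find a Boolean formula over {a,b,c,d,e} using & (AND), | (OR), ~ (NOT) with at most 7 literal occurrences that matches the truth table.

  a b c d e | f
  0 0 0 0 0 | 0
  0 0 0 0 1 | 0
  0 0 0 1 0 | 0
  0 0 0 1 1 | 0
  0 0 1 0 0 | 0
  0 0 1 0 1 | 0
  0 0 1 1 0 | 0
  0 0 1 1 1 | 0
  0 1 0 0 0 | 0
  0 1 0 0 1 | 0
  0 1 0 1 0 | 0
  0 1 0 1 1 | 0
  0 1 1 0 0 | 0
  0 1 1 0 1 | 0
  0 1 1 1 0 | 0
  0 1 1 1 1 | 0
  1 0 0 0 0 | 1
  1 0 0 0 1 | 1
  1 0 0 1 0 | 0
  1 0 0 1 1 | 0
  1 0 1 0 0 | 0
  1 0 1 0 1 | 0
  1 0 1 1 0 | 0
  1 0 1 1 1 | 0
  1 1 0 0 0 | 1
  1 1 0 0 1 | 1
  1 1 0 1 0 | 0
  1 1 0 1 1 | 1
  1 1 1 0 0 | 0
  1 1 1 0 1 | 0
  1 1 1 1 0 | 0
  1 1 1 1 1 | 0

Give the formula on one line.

  ~d = 11001100110011001100110011001100
  (e & b) = 00000000010101010000000001010101
  (~d | (e & b)) = 11001100110111011100110011011101
  ~c = 11110000111100001111000011110000
  ((~d | (e & b)) & ~c) = 11000000110100001100000011010000
  (a & ((~d | (e & b)) & ~c)) = 00000000000000001100000011010000

(a & ((~d | (e & b)) & ~c))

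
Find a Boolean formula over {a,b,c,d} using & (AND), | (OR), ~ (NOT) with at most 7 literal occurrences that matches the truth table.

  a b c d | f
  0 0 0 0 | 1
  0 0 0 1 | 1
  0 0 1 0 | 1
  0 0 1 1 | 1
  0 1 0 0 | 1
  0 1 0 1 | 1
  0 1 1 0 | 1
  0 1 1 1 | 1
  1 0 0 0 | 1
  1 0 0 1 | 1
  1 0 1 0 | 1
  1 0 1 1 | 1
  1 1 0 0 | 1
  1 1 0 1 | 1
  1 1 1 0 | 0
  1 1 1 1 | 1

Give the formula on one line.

(((c & ~a) | (~c | (a & ~b))) | d)

  ~a = 1111111100000000
  (c & ~a) = 0011001100000000
  ~c = 1100110011001100
  ~b = 1111000011110000
  (a & ~b) = 0000000011110000
  (~c | (a & ~b)) = 1100110011111100
  ((c & ~a) | (~c | (a & ~b))) = 1111111111111100
  (((c & ~a) | (~c | (a & ~b))) | d) = 1111111111111101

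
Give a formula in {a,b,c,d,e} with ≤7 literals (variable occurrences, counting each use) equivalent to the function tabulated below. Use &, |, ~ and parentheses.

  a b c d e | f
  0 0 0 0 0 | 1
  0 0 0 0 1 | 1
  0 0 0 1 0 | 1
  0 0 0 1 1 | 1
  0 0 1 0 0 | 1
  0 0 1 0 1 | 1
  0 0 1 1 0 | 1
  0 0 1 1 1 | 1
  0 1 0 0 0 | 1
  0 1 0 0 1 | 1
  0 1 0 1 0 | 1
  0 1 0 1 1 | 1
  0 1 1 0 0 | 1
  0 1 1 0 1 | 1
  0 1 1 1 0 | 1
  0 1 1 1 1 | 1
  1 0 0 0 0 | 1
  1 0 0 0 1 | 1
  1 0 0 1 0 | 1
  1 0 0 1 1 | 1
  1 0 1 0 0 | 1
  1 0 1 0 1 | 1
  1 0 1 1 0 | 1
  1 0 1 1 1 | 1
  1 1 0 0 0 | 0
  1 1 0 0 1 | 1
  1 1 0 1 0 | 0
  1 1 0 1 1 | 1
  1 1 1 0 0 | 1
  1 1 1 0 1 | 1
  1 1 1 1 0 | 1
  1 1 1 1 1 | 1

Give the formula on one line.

((~b | ~a) | (a & ((~a | (c | e)) & b)))

  ~b = 11111111000000001111111100000000
  ~a = 11111111111111110000000000000000
  (~b | ~a) = 11111111111111111111111100000000
  (c | e) = 01011111010111110101111101011111
  (~a | (c | e)) = 11111111111111110101111101011111
  ((~a | (c | e)) & b) = 00000000111111110000000001011111
  (a & ((~a | (c | e)) & b)) = 00000000000000000000000001011111
  ((~b | ~a) | (a & ((~a | (c | e)) & b))) = 11111111111111111111111101011111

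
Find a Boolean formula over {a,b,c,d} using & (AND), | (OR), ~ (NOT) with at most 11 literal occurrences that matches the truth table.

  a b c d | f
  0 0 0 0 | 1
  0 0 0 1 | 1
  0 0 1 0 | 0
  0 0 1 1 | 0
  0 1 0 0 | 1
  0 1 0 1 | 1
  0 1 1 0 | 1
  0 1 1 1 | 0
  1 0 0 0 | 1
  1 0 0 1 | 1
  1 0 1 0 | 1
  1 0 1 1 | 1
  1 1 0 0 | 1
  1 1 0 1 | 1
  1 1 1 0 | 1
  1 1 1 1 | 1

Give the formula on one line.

((~c & ~a) | (((b | (a | d)) & ~d) | (d & (a | ~c))))

  ~c = 1100110011001100
  ~a = 1111111100000000
  (~c & ~a) = 1100110000000000
  (a | d) = 0101010111111111
  (b | (a | d)) = 0101111111111111
  ~d = 1010101010101010
  ((b | (a | d)) & ~d) = 0000101010101010
  (a | ~c) = 1100110011111111
  (d & (a | ~c)) = 0100010001010101
  (((b | (a | d)) & ~d) | (d & (a | ~c))) = 0100111011111111
  ((~c & ~a) | (((b | (a | d)) & ~d) | (d & (a | ~c)))) = 1100111011111111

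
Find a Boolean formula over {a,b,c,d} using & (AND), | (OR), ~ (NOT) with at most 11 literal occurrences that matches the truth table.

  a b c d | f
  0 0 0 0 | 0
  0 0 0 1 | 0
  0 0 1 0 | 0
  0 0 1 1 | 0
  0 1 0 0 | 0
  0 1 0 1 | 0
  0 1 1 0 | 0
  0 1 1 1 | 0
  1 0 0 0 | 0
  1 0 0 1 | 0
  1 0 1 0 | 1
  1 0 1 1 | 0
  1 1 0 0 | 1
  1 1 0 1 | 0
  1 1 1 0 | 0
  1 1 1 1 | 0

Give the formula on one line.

((~d & a) & (((~c | ~b) | (d & ~a)) & (~a | (c | b))))

  ~d = 1010101010101010
  (~d & a) = 0000000010101010
  ~c = 1100110011001100
  ~b = 1111000011110000
  (~c | ~b) = 1111110011111100
  ~a = 1111111100000000
  (d & ~a) = 0101010100000000
  ((~c | ~b) | (d & ~a)) = 1111110111111100
  (c | b) = 0011111100111111
  (~a | (c | b)) = 1111111100111111
  (((~c | ~b) | (d & ~a)) & (~a | (c | b))) = 1111110100111100
  ((~d & a) & (((~c | ~b) | (d & ~a)) & (~a | (c | b)))) = 0000000000101000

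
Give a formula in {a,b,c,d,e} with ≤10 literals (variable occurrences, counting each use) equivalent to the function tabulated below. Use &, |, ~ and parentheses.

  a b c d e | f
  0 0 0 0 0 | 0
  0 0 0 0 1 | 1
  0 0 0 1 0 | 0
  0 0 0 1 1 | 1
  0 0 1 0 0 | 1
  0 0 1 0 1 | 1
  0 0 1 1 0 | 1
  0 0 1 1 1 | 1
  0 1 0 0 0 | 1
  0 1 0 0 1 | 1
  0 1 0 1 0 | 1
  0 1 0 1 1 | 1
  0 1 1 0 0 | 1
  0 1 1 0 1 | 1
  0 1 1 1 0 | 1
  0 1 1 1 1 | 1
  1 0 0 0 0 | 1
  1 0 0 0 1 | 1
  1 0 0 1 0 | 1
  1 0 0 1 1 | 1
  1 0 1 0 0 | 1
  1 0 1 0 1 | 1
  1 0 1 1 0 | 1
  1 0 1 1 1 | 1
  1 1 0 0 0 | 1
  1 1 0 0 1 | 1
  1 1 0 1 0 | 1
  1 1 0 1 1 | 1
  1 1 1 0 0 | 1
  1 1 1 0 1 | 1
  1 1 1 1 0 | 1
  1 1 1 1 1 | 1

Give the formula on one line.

  (d & b) = 00000000001100110000000000110011
  (a | (d & b)) = 00000000001100111111111111111111
  (e | (a | (d & b))) = 01010101011101111111111111111111
  ~e = 10101010101010101010101010101010
  (~e & a) = 00000000000000001010101010101010
  (b | (~e & a)) = 00000000111111111010101011111111
  ((e | (a | (d & b))) | (b | (~e & a))) = 01010101111111111111111111111111
  (c | ((e | (a | (d & b))) | (b | (~e & a)))) = 01011111111111111111111111111111

(c | ((e | (a | (d & b))) | (b | (~e & a))))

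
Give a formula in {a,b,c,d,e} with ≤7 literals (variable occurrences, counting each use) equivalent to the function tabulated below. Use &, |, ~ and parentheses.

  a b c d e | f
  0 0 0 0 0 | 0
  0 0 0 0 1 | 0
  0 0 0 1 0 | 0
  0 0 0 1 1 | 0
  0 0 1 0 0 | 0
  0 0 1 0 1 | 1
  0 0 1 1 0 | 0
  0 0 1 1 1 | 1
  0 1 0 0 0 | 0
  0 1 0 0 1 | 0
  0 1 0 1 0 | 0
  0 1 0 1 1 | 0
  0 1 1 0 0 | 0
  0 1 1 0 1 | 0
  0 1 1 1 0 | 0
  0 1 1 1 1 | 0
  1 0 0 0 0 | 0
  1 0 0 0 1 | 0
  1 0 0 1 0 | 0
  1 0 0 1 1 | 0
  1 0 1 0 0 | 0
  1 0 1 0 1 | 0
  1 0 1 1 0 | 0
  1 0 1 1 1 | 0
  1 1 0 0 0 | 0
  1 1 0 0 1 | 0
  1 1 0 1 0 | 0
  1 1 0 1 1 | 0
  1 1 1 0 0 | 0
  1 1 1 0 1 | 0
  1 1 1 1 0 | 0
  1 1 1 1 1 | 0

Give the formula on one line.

((c & (e & ((~a | b) | ~c))) & ~b)

  ~a = 11111111111111110000000000000000
  (~a | b) = 11111111111111110000000011111111
  ~c = 11110000111100001111000011110000
  ((~a | b) | ~c) = 11111111111111111111000011111111
  (e & ((~a | b) | ~c)) = 01010101010101010101000001010101
  (c & (e & ((~a | b) | ~c))) = 00000101000001010000000000000101
  ~b = 11111111000000001111111100000000
  ((c & (e & ((~a | b) | ~c))) & ~b) = 00000101000000000000000000000000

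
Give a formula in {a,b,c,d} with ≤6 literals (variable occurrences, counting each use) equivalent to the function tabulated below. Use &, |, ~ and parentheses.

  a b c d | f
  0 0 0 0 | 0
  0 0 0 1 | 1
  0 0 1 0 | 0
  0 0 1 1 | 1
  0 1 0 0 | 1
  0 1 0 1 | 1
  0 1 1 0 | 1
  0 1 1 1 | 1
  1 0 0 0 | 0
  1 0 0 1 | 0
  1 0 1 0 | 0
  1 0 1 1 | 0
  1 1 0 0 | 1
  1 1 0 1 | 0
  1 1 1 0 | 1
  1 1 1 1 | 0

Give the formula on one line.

  ~d = 1010101010101010
  (b & ~d) = 0000101000001010
  ~a = 1111111100000000
  (~a & d) = 0101010100000000
  ((b & ~d) | (~a & d)) = 0101111100001010

((b & ~d) | (~a & d))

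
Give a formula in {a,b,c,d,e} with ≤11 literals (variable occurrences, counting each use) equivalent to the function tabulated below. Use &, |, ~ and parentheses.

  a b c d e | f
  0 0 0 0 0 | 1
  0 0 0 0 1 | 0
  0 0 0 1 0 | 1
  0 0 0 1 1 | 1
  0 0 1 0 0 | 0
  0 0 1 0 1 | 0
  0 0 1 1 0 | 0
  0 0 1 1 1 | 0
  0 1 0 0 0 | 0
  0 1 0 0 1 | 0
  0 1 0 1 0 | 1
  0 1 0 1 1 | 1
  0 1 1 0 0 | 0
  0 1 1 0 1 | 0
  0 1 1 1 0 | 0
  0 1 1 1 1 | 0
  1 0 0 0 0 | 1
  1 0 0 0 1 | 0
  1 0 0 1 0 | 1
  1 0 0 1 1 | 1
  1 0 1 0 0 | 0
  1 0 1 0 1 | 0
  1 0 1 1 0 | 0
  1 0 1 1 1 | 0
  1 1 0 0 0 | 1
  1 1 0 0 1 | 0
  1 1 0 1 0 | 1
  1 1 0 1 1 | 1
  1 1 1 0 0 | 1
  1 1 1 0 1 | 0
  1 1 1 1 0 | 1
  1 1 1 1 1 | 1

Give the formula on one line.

((b | ~c) & (((d | ~e) & (a | ~b)) | (d & (b & ~c))))

  ~c = 11110000111100001111000011110000
  (b | ~c) = 11110000111111111111000011111111
  ~e = 10101010101010101010101010101010
  (d | ~e) = 10111011101110111011101110111011
  ~b = 11111111000000001111111100000000
  (a | ~b) = 11111111000000001111111111111111
  ((d | ~e) & (a | ~b)) = 10111011000000001011101110111011
  (b & ~c) = 00000000111100000000000011110000
  (d & (b & ~c)) = 00000000001100000000000000110000
  (((d | ~e) & (a | ~b)) | (d & (b & ~c))) = 10111011001100001011101110111011
  ((b | ~c) & (((d | ~e) & (a | ~b)) | (d & (b & ~c)))) = 10110000001100001011000010111011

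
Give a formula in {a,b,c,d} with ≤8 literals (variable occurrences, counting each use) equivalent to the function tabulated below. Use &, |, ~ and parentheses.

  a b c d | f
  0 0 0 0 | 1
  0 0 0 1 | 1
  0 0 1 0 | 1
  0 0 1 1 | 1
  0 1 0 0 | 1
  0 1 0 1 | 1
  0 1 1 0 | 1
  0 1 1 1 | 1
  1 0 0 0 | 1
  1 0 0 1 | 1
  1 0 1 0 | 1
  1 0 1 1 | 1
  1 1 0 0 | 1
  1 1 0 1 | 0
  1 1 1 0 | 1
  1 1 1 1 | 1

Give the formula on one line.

(((~d | ~b) | ~a) | ((~c | ((~b & a) | d)) & c))

  ~d = 1010101010101010
  ~b = 1111000011110000
  (~d | ~b) = 1111101011111010
  ~a = 1111111100000000
  ((~d | ~b) | ~a) = 1111111111111010
  ~c = 1100110011001100
  (~b & a) = 0000000011110000
  ((~b & a) | d) = 0101010111110101
  (~c | ((~b & a) | d)) = 1101110111111101
  ((~c | ((~b & a) | d)) & c) = 0001000100110001
  (((~d | ~b) | ~a) | ((~c | ((~b & a) | d)) & c)) = 1111111111111011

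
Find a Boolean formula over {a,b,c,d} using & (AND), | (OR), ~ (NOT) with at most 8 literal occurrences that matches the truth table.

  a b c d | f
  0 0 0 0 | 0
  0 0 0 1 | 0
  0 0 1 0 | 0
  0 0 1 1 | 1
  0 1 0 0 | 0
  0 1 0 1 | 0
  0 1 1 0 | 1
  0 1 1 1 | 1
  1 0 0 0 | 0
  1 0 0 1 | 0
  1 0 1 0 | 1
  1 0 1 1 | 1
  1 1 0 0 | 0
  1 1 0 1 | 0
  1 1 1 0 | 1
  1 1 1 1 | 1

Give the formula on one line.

  ~a = 1111111100000000
  (b & ~a) = 0000111100000000
  (a & c) = 0000000000110011
  ((a & c) | d) = 0101010101110111
  ((b & ~a) | ((a & c) | d)) = 0101111101110111
  (((b & ~a) | ((a & c) | d)) & c) = 0001001100110011

(((b & ~a) | ((a & c) | d)) & c)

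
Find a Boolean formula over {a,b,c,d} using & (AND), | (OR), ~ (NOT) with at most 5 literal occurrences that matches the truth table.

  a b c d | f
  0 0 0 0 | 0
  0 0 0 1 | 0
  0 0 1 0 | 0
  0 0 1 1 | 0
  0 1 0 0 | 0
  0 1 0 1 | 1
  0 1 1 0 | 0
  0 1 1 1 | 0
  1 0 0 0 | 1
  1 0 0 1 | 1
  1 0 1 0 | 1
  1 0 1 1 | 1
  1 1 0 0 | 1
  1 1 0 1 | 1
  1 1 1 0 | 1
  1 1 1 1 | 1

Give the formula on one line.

(a | ((b | c) & (~c & d)))

  (b | c) = 0011111100111111
  ~c = 1100110011001100
  (~c & d) = 0100010001000100
  ((b | c) & (~c & d)) = 0000010000000100
  (a | ((b | c) & (~c & d))) = 0000010011111111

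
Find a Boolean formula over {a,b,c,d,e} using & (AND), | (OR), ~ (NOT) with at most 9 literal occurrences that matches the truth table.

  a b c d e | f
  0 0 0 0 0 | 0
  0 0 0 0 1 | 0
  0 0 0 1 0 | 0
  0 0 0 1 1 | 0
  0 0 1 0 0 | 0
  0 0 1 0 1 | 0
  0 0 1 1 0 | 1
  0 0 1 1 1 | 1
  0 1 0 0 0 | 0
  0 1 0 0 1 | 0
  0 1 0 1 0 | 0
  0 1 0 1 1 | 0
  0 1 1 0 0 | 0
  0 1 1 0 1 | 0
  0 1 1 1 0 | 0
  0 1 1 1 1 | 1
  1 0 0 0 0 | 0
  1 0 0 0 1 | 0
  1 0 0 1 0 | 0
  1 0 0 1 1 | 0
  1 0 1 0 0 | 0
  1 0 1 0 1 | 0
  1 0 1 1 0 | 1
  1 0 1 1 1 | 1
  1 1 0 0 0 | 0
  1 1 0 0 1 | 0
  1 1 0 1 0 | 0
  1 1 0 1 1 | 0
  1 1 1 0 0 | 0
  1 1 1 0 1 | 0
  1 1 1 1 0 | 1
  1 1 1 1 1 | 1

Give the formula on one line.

((((a | ~d) | (~a & e)) | ~b) & (c & d))

  ~d = 11001100110011001100110011001100
  (a | ~d) = 11001100110011001111111111111111
  ~a = 11111111111111110000000000000000
  (~a & e) = 01010101010101010000000000000000
  ((a | ~d) | (~a & e)) = 11011101110111011111111111111111
  ~b = 11111111000000001111111100000000
  (((a | ~d) | (~a & e)) | ~b) = 11111111110111011111111111111111
  (c & d) = 00000011000000110000001100000011
  ((((a | ~d) | (~a & e)) | ~b) & (c & d)) = 00000011000000010000001100000011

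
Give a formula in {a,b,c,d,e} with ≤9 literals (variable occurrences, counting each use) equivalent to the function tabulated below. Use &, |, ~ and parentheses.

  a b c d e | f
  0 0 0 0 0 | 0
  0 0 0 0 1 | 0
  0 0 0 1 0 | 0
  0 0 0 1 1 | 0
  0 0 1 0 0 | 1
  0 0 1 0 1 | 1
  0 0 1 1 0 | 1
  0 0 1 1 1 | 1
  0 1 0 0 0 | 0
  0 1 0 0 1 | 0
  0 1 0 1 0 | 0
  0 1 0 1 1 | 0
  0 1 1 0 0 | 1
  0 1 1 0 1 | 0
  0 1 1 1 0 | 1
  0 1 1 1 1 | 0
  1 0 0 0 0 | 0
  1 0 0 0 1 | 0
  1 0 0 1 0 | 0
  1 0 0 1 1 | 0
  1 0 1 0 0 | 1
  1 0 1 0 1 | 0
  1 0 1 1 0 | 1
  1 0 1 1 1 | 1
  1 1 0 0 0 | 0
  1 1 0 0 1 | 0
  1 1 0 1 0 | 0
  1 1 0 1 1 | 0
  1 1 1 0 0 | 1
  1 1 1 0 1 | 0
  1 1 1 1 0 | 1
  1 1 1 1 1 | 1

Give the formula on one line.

  ~e = 10101010101010101010101010101010
  (a & d) = 00000000000000000011001100110011
  (~e | (a & d)) = 10101010101010101011101110111011
  (b | a) = 00000000111111111111111111111111
  (c & (b | a)) = 00000000000011110000111100001111
  ((~e | (a & d)) & (c & (b | a))) = 00000000000010100000101100001011
  ~a = 11111111111111110000000000000000
  ~b = 11111111000000001111111100000000
  (c & ~b) = 00001111000000000000111100000000
  (~a & (c & ~b)) = 00001111000000000000000000000000
  (((~e | (a & d)) & (c & (b | a))) | (~a & (c & ~b))) = 00001111000010100000101100001011

(((~e | (a & d)) & (c & (b | a))) | (~a & (c & ~b)))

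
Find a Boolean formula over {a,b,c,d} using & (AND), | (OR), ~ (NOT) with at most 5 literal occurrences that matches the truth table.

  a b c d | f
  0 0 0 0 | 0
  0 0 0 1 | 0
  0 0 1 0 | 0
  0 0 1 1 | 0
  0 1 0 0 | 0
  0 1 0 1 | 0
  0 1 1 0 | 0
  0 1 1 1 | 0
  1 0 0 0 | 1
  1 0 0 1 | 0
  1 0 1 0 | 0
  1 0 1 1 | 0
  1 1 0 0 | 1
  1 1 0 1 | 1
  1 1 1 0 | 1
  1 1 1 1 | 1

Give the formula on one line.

(a & ((~c & (~d | b)) | b))

  ~c = 1100110011001100
  ~d = 1010101010101010
  (~d | b) = 1010111110101111
  (~c & (~d | b)) = 1000110010001100
  ((~c & (~d | b)) | b) = 1000111110001111
  (a & ((~c & (~d | b)) | b)) = 0000000010001111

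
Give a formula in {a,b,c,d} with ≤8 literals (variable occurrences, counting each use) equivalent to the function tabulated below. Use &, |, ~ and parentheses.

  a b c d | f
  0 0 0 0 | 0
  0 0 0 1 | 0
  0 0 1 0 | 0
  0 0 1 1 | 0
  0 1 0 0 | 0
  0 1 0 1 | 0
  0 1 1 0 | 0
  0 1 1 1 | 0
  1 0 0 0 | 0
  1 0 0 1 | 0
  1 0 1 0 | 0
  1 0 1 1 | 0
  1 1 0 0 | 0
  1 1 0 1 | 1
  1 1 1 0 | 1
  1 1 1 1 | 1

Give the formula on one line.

  (b | a) = 0000111111111111
  ~a = 1111111100000000
  (~a | d) = 1111111101010101
  ((b | a) & (~a | d)) = 0000111101010101
  (a & ((b | a) & (~a | d))) = 0000000001010101
  (c | (a & ((b | a) & (~a | d)))) = 0011001101110111
  (b & a) = 0000000000001111
  ((c | (a & ((b | a) & (~a | d)))) & (b & a)) = 0000000000000111

((c | (a & ((b | a) & (~a | d)))) & (b & a))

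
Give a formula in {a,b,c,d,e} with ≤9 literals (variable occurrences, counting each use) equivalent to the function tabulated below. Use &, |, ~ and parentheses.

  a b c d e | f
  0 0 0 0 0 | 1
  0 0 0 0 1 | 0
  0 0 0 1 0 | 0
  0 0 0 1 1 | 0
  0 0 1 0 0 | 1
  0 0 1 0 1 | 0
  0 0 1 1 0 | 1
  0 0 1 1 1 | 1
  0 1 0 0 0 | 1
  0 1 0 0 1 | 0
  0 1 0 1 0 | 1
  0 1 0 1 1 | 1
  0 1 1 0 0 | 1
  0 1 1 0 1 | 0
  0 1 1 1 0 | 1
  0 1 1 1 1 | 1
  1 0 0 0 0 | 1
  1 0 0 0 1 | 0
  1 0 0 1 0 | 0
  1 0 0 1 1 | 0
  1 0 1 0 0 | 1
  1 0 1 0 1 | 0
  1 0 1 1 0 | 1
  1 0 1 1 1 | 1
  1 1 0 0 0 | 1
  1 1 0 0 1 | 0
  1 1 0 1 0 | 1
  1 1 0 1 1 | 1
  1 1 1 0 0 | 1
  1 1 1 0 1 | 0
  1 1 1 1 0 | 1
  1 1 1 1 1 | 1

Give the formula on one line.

((d | ~e) & (((~d & ~c) | b) | c))

  ~e = 10101010101010101010101010101010
  (d | ~e) = 10111011101110111011101110111011
  ~d = 11001100110011001100110011001100
  ~c = 11110000111100001111000011110000
  (~d & ~c) = 11000000110000001100000011000000
  ((~d & ~c) | b) = 11000000111111111100000011111111
  (((~d & ~c) | b) | c) = 11001111111111111100111111111111
  ((d | ~e) & (((~d & ~c) | b) | c)) = 10001011101110111000101110111011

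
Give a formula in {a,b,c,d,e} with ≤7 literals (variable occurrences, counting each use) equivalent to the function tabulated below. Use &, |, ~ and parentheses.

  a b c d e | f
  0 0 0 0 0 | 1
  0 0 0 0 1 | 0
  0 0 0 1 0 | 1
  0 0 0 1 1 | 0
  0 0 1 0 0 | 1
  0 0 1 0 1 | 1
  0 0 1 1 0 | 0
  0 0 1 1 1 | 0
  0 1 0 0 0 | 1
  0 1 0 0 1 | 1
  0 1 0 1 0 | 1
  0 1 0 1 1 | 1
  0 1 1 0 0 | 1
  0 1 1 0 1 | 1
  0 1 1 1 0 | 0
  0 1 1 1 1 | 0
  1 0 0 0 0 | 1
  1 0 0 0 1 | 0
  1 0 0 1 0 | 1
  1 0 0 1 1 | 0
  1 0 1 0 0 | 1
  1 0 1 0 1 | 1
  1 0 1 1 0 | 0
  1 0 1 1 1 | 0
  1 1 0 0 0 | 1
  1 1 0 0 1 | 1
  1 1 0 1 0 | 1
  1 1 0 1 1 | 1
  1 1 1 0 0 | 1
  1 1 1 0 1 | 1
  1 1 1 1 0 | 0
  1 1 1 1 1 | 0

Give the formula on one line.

  ~e = 10101010101010101010101010101010
  (c | ~e) = 10101111101011111010111110101111
  (b | ~e) = 10101010111111111010101011111111
  ((c | ~e) | (b | ~e)) = 10101111111111111010111111111111
  ~d = 11001100110011001100110011001100
  ~c = 11110000111100001111000011110000
  (~d | ~c) = 11111100111111001111110011111100
  (((c | ~e) | (b | ~e)) & (~d | ~c)) = 10101100111111001010110011111100

(((c | ~e) | (b | ~e)) & (~d | ~c))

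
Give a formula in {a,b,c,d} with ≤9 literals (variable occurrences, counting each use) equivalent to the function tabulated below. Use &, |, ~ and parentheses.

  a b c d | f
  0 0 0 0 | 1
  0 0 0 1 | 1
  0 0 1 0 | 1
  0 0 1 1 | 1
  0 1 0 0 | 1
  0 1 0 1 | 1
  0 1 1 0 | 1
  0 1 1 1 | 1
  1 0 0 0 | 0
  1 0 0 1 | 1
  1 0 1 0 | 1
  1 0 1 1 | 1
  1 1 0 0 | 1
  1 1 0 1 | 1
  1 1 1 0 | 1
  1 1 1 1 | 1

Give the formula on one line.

(((b | d) | (c & ((a | d) | (~a & b)))) | (b | ~a))

  (b | d) = 0101111101011111
  (a | d) = 0101010111111111
  ~a = 1111111100000000
  (~a & b) = 0000111100000000
  ((a | d) | (~a & b)) = 0101111111111111
  (c & ((a | d) | (~a & b))) = 0001001100110011
  ((b | d) | (c & ((a | d) | (~a & b)))) = 0101111101111111
  (b | ~a) = 1111111100001111
  (((b | d) | (c & ((a | d) | (~a & b)))) | (b | ~a)) = 1111111101111111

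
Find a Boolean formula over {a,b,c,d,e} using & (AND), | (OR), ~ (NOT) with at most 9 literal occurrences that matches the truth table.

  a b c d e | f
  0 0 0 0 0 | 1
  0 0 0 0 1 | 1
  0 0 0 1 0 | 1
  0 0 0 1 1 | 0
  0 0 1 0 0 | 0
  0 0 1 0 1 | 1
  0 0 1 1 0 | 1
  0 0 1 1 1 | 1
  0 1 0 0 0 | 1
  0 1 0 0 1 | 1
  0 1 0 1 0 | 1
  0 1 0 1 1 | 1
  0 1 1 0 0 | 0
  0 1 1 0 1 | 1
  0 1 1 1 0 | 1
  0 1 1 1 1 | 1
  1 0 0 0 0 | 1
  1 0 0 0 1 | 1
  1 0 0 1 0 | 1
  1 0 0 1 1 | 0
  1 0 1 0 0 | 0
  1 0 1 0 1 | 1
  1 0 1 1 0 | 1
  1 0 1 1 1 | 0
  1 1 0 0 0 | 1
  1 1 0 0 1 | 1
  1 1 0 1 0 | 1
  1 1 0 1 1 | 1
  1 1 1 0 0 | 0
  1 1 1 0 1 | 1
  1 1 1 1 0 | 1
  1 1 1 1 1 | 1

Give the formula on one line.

(((~c | e) & (~d | b)) | (d & (~e | ((c & ~a) & d))))

  ~c = 11110000111100001111000011110000
  (~c | e) = 11110101111101011111010111110101
  ~d = 11001100110011001100110011001100
  (~d | b) = 11001100111111111100110011111111
  ((~c | e) & (~d | b)) = 11000100111101011100010011110101
  ~e = 10101010101010101010101010101010
  ~a = 11111111111111110000000000000000
  (c & ~a) = 00001111000011110000000000000000
  ((c & ~a) & d) = 00000011000000110000000000000000
  (~e | ((c & ~a) & d)) = 10101011101010111010101010101010
  (d & (~e | ((c & ~a) & d))) = 00100011001000110010001000100010
  (((~c | e) & (~d | b)) | (d & (~e | ((c & ~a) & d)))) = 11100111111101111110011011110111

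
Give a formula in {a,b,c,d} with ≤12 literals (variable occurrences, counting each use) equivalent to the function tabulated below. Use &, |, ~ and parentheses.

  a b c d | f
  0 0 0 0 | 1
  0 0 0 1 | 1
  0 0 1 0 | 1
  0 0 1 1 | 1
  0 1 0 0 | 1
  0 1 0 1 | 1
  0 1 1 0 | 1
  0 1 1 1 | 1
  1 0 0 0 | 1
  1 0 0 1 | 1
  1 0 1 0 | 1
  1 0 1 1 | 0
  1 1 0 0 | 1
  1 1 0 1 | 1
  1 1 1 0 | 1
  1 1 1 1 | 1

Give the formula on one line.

((((~c & d) | (((~c | ~a) & d) & ~b)) | (b & d)) | ~d)

  ~c = 1100110011001100
  (~c & d) = 0100010001000100
  ~a = 1111111100000000
  (~c | ~a) = 1111111111001100
  ((~c | ~a) & d) = 0101010101000100
  ~b = 1111000011110000
  (((~c | ~a) & d) & ~b) = 0101000001000000
  ((~c & d) | (((~c | ~a) & d) & ~b)) = 0101010001000100
  (b & d) = 0000010100000101
  (((~c & d) | (((~c | ~a) & d) & ~b)) | (b & d)) = 0101010101000101
  ~d = 1010101010101010
  ((((~c & d) | (((~c | ~a) & d) & ~b)) | (b & d)) | ~d) = 1111111111101111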